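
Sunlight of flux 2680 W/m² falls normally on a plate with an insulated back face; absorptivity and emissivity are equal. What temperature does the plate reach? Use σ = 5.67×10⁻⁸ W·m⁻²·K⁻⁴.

T ≈ 466 K

Absorbed flux αS = emitted flux εσT⁴ (one radiating face); with α = ε, T = (S/σ)^(1/4).
T = (2680 / 5.67×10⁻⁸)^(1/4) = (4.73×10^10)^(1/4).
T = 466 K.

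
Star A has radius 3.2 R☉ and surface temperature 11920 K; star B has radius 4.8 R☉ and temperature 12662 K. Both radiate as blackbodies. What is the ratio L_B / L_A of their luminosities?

L_B/L_A ≈ 2.86

L = 4πR²σT⁴ ∝ R²T⁴, so L_B/L_A = (4.8/3.2)² × (12662/11920)⁴ = 2.25 × 1.27 = 2.86.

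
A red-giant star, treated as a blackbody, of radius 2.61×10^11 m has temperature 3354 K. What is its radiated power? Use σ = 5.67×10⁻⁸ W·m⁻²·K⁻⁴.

P ≈ 6.14×10^30 W

A = 4πr² = 4π × (2.61×10^11)² = 8.56×10^23 m².
P = σAT⁴ = 5.67×10⁻⁸ × 8.56×10^23 × (3354)⁴ = 5.67×10⁻⁸ × 8.56×10^23 × 1.27×10^14.
P = 6.14×10^30 W.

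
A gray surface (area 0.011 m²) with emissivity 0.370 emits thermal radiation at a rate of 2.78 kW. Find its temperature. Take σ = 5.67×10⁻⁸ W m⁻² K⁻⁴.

From P = εσAT⁴, T = (P / εσA)^(1/4) = (2780 / (0.370 × 5.67×10⁻⁸ × 0.0110))^(1/4).
T = (1.20×10^13)^(1/4) = 1860 K.

T ≈ 1860 K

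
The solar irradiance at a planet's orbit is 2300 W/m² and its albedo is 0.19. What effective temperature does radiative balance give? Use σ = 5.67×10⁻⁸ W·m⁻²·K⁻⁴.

T ≈ 301 K

Power absorbed = (1−a)S·πR²; power emitted = 4πR²σT⁴. Equating and cancelling πR²:
T = ((1−a)S / 4σ)^(1/4) = (1860 / (4 × 5.67×10⁻⁸))^(1/4) = (8.21×10^9)^(1/4).
T = 301 K.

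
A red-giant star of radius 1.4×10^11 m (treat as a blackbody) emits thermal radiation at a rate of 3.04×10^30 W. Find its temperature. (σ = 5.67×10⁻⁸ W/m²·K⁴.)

T ≈ 3840 K

A = 4πr² = 4π × (1.4×10^11)² = 2.46×10^23 m².
From P = σAT⁴, T = (P / σA)^(1/4) = (3.04×10^30 / (5.67×10⁻⁸ × 2.46×10^23))^(1/4).
T = (2.18×10^14)^(1/4) = 3840 K.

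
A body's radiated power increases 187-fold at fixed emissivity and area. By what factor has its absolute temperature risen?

factor ≈ 3.70

P ∝ T⁴ ⇒ T ∝ P^(1/4), so T scales by (187)^(1/4) = 3.70.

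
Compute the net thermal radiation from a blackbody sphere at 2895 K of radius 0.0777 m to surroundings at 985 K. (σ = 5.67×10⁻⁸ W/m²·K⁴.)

A = 4πr² = 4π × (0.0777)² = 0.0759 m².
Q = σA(T⁴ − T_s⁴). T⁴ − T_s⁴ = (2895)⁴ − (985)⁴ = 7.02×10^13 − 9.41×10^11 = 6.93×10^13 K⁴.
Q = 5.67×10⁻⁸ × 0.0759 × 6.93×10^13 = 2.98×10^5 W.

Q ≈ 2.98×10^5 W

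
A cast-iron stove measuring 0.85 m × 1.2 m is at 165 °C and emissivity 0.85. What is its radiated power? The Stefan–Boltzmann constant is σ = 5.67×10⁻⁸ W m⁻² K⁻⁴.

P ≈ 1810 W

A = 0.85 × 1.2 = 1.02 m².
165 °C = 438 K.
P = εσAT⁴ = 0.85 × 5.67×10⁻⁸ × 1.02 × (438)⁴ = 0.85 × 5.67×10⁻⁸ × 1.02 × 3.68×10^10.
P = 1810 W.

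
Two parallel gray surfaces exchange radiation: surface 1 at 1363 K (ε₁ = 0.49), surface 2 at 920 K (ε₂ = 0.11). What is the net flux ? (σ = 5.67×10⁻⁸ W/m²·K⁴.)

For two large parallel gray plates, q = σ(T₁⁴ − T₂⁴) / (1/ε₁ + 1/ε₂ − 1).
1/ε₁ + 1/ε₂ − 1 = 1/0.49 + 1/0.11 − 1 = 10.13.
T₁⁴ − T₂⁴ = 3.45×10^12 − 7.16×10^11 = 2.73×10^12 K⁴.
q = 5.67×10⁻⁸ × 2.73×10^12 / 10.13 = 15300 W/m².

q ≈ 15300 W/m²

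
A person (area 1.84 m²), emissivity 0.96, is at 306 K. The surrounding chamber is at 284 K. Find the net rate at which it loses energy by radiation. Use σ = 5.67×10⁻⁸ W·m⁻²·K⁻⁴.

Q ≈ 227 W

Q = εσA(T⁴ − T_s⁴). T⁴ − T_s⁴ = (306)⁴ − (284)⁴ = 8.77×10^9 − 6.51×10^9 = 2.26×10^9 K⁴.
Q = 0.96 × 5.67×10⁻⁸ × 1.84 × 2.26×10^9 = 227 W.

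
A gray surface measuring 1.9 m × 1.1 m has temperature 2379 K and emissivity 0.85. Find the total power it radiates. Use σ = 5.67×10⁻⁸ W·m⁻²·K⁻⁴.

A = 1.9 × 1.1 = 2.09 m².
P = εσAT⁴ = 0.85 × 5.67×10⁻⁸ × 2.09 × (2379)⁴ = 0.85 × 5.67×10⁻⁸ × 2.09 × 3.20×10^13.
P = 3.23×10^6 W.

P ≈ 3.23×10^6 W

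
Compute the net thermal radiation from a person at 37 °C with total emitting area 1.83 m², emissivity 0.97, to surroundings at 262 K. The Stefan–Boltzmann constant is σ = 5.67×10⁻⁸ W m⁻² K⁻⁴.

Convert: 37 °C = 310 K.
Q = εσA(T⁴ − T_s⁴). T⁴ − T_s⁴ = (310)⁴ − (262)⁴ = 9.24×10^9 − 4.71×10^9 = 4.52×10^9 K⁴.
Q = 0.97 × 5.67×10⁻⁸ × 1.83 × 4.52×10^9 = 455 W.

Q ≈ 455 W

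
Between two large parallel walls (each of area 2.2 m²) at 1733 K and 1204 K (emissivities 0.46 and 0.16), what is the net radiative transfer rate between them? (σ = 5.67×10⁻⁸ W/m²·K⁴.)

Q ≈ 1.16×10^5 W

For two large parallel gray plates, q = σ(T₁⁴ − T₂⁴) / (1/ε₁ + 1/ε₂ − 1).
1/ε₁ + 1/ε₂ − 1 = 1/0.46 + 1/0.16 − 1 = 7.424.
T₁⁴ − T₂⁴ = 9.02×10^12 − 2.10×10^12 = 6.92×10^12 K⁴.
q = 5.67×10⁻⁸ × 6.92×10^12 / 7.424 = 52800 W/m².
Q = q·A = 52800 × 2.2 = 1.16×10^5 W.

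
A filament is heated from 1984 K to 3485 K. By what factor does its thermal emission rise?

ratio ≈ 9.52

P ∝ T⁴, so the ratio is (3485/1984)⁴ = (1.757)⁴ = 9.52.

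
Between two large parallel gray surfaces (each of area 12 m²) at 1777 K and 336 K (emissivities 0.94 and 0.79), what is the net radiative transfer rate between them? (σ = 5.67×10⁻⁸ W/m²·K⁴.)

For two large parallel gray plates, q = σ(T₁⁴ − T₂⁴) / (1/ε₁ + 1/ε₂ − 1).
1/ε₁ + 1/ε₂ − 1 = 1/0.94 + 1/0.79 − 1 = 1.330.
T₁⁴ − T₂⁴ = 9.97×10^12 − 1.27×10^10 = 9.96×10^12 K⁴.
q = 5.67×10⁻⁸ × 9.96×10^12 / 1.330 = 4.25×10^5 W/m².
Q = q·A = 4.25×10^5 × 12 = 5.10×10^6 W.

Q ≈ 5.10×10^6 W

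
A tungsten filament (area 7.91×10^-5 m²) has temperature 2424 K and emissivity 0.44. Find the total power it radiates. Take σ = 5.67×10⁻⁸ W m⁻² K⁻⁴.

Stefan–Boltzmann: P = εσAT⁴ = 0.44 × 5.67×10⁻⁸ × 7.91×10^-5 × (2424)⁴ = 0.44 × 5.67×10⁻⁸ × 7.91×10^-5 × 3.45×10^13.
P = 68.1 W.

P ≈ 68.1 W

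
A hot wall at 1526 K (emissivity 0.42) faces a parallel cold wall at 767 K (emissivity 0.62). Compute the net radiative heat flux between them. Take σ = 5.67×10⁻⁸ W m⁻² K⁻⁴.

q ≈ 96100 W/m²

For two large parallel gray plates, q = σ(T₁⁴ − T₂⁴) / (1/ε₁ + 1/ε₂ − 1).
1/ε₁ + 1/ε₂ − 1 = 1/0.42 + 1/0.62 − 1 = 2.994.
T₁⁴ − T₂⁴ = 5.42×10^12 − 3.46×10^11 = 5.08×10^12 K⁴.
q = 5.67×10⁻⁸ × 5.08×10^12 / 2.994 = 96100 W/m².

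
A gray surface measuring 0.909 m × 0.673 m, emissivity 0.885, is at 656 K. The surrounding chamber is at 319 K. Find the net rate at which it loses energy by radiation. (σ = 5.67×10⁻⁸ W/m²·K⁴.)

Q ≈ 5370 W

A = 0.909 × 0.673 = 0.612 m².
Q = εσA(T⁴ − T_s⁴). T⁴ − T_s⁴ = (656)⁴ − (319)⁴ = 1.85×10^11 − 1.04×10^10 = 1.75×10^11 K⁴.
Q = 0.885 × 5.67×10⁻⁸ × 0.612 × 1.75×10^11 = 5370 W.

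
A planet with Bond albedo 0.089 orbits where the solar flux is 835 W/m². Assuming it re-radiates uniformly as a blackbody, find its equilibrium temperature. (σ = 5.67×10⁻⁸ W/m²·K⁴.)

Power absorbed = (1−a)S·πR²; power emitted = 4πR²σT⁴. Equating and cancelling πR²:
T = ((1−a)S / 4σ)^(1/4) = (761 / (4 × 5.67×10⁻⁸))^(1/4) = (3.35×10^9)^(1/4).
T = 241 K.

T ≈ 241 K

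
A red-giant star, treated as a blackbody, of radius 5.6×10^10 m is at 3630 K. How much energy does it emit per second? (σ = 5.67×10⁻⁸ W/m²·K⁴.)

A = 4πr² = 4π × (5.6×10^10)² = 3.94×10^22 m².
P = σAT⁴ = 5.67×10⁻⁸ × 3.94×10^22 × (3630)⁴ = 5.67×10⁻⁸ × 3.94×10^22 × 1.74×10^14.
P = 3.88×10^29 W.

P ≈ 3.88×10^29 W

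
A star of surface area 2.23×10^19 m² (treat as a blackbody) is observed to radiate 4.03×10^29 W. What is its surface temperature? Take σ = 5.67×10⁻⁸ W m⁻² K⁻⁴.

From P = σAT⁴, T = (P / σA)^(1/4) = (4.03×10^29 / (5.67×10⁻⁸ × 2.23×10^19))^(1/4).
T = (3.19×10^17)^(1/4) = 23800 K.

T ≈ 23800 K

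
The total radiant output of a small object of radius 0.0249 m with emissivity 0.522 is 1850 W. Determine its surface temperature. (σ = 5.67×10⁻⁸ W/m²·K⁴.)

A = 4πr² = 4π × (0.0249)² = 7.79×10^-3 m².
From P = εσAT⁴, T = (P / εσA)^(1/4) = (1850 / (0.522 × 5.67×10⁻⁸ × 7.79×10^-3))^(1/4).
T = (8.02×10^12)^(1/4) = 1680 K.

T ≈ 1680 K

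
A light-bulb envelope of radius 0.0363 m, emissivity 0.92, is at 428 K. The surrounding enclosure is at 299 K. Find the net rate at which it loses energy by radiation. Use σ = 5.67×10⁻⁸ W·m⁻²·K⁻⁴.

Q ≈ 22.1 W

A = 4πr² = 4π × (0.0363)² = 0.0166 m².
Q = εσA(T⁴ − T_s⁴). T⁴ − T_s⁴ = (428)⁴ − (299)⁴ = 3.36×10^10 − 7.99×10^9 = 2.56×10^10 K⁴.
Q = 0.92 × 5.67×10⁻⁸ × 0.0166 × 2.56×10^10 = 22.1 W.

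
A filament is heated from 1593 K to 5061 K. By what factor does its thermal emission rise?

ratio ≈ 102

P ∝ T⁴, so the ratio is (5061/1593)⁴ = (3.177)⁴ = 102.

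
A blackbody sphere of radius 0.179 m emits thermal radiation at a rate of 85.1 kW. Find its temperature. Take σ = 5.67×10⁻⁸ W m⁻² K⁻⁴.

A = 4πr² = 4π × (0.179)² = 0.403 m².
From P = σAT⁴, T = (P / σA)^(1/4) = (85100 / (5.67×10⁻⁸ × 0.403))^(1/4).
T = (3.73×10^12)^(1/4) = 1390 K.

T ≈ 1390 K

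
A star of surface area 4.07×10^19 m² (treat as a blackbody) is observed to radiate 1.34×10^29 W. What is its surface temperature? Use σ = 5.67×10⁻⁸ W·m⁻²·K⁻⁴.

From P = σAT⁴, T = (P / σA)^(1/4) = (1.34×10^29 / (5.67×10⁻⁸ × 4.07×10^19))^(1/4).
T = (5.81×10^16)^(1/4) = 15500 K.

T ≈ 15500 K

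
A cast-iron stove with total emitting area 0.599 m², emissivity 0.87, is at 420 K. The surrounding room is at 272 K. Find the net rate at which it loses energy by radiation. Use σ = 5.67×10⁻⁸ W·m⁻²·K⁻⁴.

Q = εσA(T⁴ − T_s⁴). T⁴ − T_s⁴ = (420)⁴ − (272)⁴ = 3.11×10^10 − 5.47×10^9 = 2.56×10^10 K⁴.
Q = 0.87 × 5.67×10⁻⁸ × 0.599 × 2.56×10^10 = 758 W.

Q ≈ 758 W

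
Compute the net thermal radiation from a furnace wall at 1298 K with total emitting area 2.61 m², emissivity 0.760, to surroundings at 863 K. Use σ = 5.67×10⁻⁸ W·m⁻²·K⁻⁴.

Q ≈ 2.57×10^5 W

Q = εσA(T⁴ − T_s⁴). T⁴ − T_s⁴ = (1298)⁴ − (863)⁴ = 2.84×10^12 − 5.55×10^11 = 2.28×10^12 K⁴.
Q = 0.760 × 5.67×10⁻⁸ × 2.61 × 2.28×10^12 = 2.57×10^5 W.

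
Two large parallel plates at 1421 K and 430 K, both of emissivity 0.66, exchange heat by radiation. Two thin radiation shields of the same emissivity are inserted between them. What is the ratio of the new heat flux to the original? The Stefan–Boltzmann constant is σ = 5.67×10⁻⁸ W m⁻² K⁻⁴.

ratio ≈ 0.333

With N identical shields there are N+1 = 3 gaps in series, each with the same radiative resistance, so the flux falls to 1/(N+1) of its unshielded value.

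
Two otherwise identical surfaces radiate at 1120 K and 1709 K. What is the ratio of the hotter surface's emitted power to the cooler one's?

ratio ≈ 5.42

P ∝ T⁴, so the ratio is (1709/1120)⁴ = (1.526)⁴ = 5.42.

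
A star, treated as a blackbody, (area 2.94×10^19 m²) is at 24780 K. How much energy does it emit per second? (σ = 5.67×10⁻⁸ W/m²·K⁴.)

P ≈ 6.29×10^29 W

P = σAT⁴ = 5.67×10⁻⁸ × 2.94×10^19 × (24780)⁴ = 5.67×10⁻⁸ × 2.94×10^19 × 3.77×10^17.
P = 6.29×10^29 W.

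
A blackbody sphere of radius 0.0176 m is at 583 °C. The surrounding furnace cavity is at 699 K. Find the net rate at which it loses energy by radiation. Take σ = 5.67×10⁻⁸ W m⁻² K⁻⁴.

Q ≈ 65.8 W

A = 4πr² = 4π × (0.0176)² = 3.89×10^-3 m².
Convert: 583 °C = 856 K.
Q = σA(T⁴ − T_s⁴). T⁴ − T_s⁴ = (856)⁴ − (699)⁴ = 5.37×10^11 − 2.39×10^11 = 2.98×10^11 K⁴.
Q = 5.67×10⁻⁸ × 3.89×10^-3 × 2.98×10^11 = 65.8 W.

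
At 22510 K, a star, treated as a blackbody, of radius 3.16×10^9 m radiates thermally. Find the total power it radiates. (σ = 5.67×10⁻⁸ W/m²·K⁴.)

P ≈ 1.83×10^30 W

A = 4πr² = 4π × (3.16×10^9)² = 1.25×10^20 m².
P = σAT⁴ = 5.67×10⁻⁸ × 1.25×10^20 × (22510)⁴ = 5.67×10⁻⁸ × 1.25×10^20 × 2.57×10^17.
P = 1.83×10^30 W.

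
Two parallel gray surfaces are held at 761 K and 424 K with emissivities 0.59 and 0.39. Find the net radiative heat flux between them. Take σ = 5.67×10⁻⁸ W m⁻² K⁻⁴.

q ≈ 5270 W/m²

For two large parallel gray plates, q = σ(T₁⁴ − T₂⁴) / (1/ε₁ + 1/ε₂ − 1).
1/ε₁ + 1/ε₂ − 1 = 1/0.59 + 1/0.39 − 1 = 3.259.
T₁⁴ − T₂⁴ = 3.35×10^11 − 3.23×10^10 = 3.03×10^11 K⁴.
q = 5.67×10⁻⁸ × 3.03×10^11 / 3.259 = 5270 W/m².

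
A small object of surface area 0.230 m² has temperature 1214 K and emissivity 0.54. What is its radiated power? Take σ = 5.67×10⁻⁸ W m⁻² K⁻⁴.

P = εσAT⁴ = 0.54 × 5.67×10⁻⁸ × 0.230 × (1214)⁴ = 0.54 × 5.67×10⁻⁸ × 0.230 × 2.17×10^12.
P = 15300 W.

P ≈ 15300 W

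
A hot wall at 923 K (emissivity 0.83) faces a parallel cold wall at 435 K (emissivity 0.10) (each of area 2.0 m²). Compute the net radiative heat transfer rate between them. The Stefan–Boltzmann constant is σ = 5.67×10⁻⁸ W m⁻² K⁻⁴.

Q ≈ 7670 W

For two large parallel gray plates, q = σ(T₁⁴ − T₂⁴) / (1/ε₁ + 1/ε₂ − 1).
1/ε₁ + 1/ε₂ − 1 = 1/0.83 + 1/0.10 − 1 = 10.20.
T₁⁴ − T₂⁴ = 7.26×10^11 − 3.58×10^10 = 6.90×10^11 K⁴.
q = 5.67×10⁻⁸ × 6.90×10^11 / 10.20 = 3830 W/m².
Q = q·A = 3830 × 2.0 = 7670 W.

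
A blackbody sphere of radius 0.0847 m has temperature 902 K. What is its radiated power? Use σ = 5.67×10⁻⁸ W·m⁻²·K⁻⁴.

P ≈ 3380 W

A = 4πr² = 4π × (0.0847)² = 0.0902 m².
P = σAT⁴ = 5.67×10⁻⁸ × 0.0902 × (902)⁴ = 5.67×10⁻⁸ × 0.0902 × 6.62×10^11.
P = 3380 W.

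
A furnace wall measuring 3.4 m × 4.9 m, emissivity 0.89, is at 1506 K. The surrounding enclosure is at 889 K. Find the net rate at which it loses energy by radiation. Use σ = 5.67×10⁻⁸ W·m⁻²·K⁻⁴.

Q ≈ 3.80×10^6 W

A = 3.4 × 4.9 = 16.7 m².
Q = εσA(T⁴ − T_s⁴). T⁴ − T_s⁴ = (1506)⁴ − (889)⁴ = 5.14×10^12 − 6.25×10^11 = 4.52×10^12 K⁴.
Q = 0.89 × 5.67×10⁻⁸ × 16.7 × 4.52×10^12 = 3.80×10^6 W.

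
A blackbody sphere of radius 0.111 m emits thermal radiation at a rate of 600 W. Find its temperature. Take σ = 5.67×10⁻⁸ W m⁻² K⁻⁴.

A = 4πr² = 4π × (0.111)² = 0.155 m².
From P = σAT⁴, T = (P / σA)^(1/4) = (600 / (5.67×10⁻⁸ × 0.155))^(1/4).
T = (6.83×10^10)^(1/4) = 511 K.

T ≈ 511 K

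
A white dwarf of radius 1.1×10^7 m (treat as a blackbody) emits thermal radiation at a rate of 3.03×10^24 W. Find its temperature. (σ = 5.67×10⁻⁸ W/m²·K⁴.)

A = 4πr² = 4π × (1.1×10^7)² = 1.52×10^15 m².
From P = σAT⁴, T = (P / σA)^(1/4) = (3.03×10^24 / (5.67×10⁻⁸ × 1.52×10^15))^(1/4).
T = (3.51×10^16)^(1/4) = 13700 K.

T ≈ 13700 K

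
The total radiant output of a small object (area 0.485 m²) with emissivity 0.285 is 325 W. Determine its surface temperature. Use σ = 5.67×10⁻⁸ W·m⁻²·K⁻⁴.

From P = εσAT⁴, T = (P / εσA)^(1/4) = (325 / (0.285 × 5.67×10⁻⁸ × 0.485))^(1/4).
T = (4.15×10^10)^(1/4) = 451 K.

T ≈ 451 K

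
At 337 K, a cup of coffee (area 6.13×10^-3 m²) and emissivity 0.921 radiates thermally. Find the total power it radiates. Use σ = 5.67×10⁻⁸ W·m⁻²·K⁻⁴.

P ≈ 4.13 W

P = εσAT⁴ = 0.921 × 5.67×10⁻⁸ × 6.13×10^-3 × (337)⁴ = 0.921 × 5.67×10⁻⁸ × 6.13×10^-3 × 1.29×10^10.
P = 4.13 W.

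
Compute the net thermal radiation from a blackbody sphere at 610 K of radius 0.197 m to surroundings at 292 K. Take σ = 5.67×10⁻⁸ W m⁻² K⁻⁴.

Q ≈ 3630 W

A = 4πr² = 4π × (0.197)² = 0.488 m².
Q = σA(T⁴ − T_s⁴). T⁴ − T_s⁴ = (610)⁴ − (292)⁴ = 1.38×10^11 − 7.27×10^9 = 1.31×10^11 K⁴.
Q = 5.67×10⁻⁸ × 0.488 × 1.31×10^11 = 3630 W.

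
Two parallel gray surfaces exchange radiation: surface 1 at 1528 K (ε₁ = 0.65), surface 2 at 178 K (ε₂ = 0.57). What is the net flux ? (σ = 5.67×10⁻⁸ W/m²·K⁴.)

q ≈ 1.35×10^5 W/m²

For two large parallel gray plates, q = σ(T₁⁴ − T₂⁴) / (1/ε₁ + 1/ε₂ − 1).
1/ε₁ + 1/ε₂ − 1 = 1/0.65 + 1/0.57 − 1 = 2.293.
T₁⁴ − T₂⁴ = 5.45×10^12 − 1.00×10^9 = 5.45×10^12 K⁴.
q = 5.67×10⁻⁸ × 5.45×10^12 / 2.293 = 1.35×10^5 W/m².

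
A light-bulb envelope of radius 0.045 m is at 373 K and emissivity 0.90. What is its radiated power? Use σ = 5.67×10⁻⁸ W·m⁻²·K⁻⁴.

A = 4πr² = 4π × (0.045)² = 0.0254 m².
P = εσAT⁴ = 0.90 × 5.67×10⁻⁸ × 0.0254 × (373)⁴ = 0.90 × 5.67×10⁻⁸ × 0.0254 × 1.94×10^10.
P = 25.1 W.

P ≈ 25.1 W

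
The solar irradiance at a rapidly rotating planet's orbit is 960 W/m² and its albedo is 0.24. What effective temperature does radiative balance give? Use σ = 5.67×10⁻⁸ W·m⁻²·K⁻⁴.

Power absorbed = (1−a)S·πR²; power emitted = 4πR²σT⁴. Equating and cancelling πR²:
T = ((1−a)S / 4σ)^(1/4) = (730 / (4 × 5.67×10⁻⁸))^(1/4) = (3.22×10^9)^(1/4).
T = 238 K.

T ≈ 238 K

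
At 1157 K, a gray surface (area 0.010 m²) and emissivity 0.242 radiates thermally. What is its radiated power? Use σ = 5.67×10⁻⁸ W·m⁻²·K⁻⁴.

P ≈ 246 W

Stefan–Boltzmann: P = εσAT⁴ = 0.242 × 5.67×10⁻⁸ × 0.0100 × (1157)⁴ = 0.242 × 5.67×10⁻⁸ × 0.0100 × 1.79×10^12.
P = 246 W.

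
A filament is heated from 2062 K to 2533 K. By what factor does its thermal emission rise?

ratio ≈ 2.28

P ∝ T⁴, so the ratio is (2533/2062)⁴ = (1.228)⁴ = 2.28.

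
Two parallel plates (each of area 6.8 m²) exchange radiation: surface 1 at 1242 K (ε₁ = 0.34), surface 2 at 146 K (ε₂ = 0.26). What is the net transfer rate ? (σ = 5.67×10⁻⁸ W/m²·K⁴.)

Q ≈ 1.58×10^5 W

For two large parallel gray plates, q = σ(T₁⁴ − T₂⁴) / (1/ε₁ + 1/ε₂ − 1).
1/ε₁ + 1/ε₂ − 1 = 1/0.34 + 1/0.26 − 1 = 5.787.
T₁⁴ − T₂⁴ = 2.38×10^12 − 4.54×10^8 = 2.38×10^12 K⁴.
q = 5.67×10⁻⁸ × 2.38×10^12 / 5.787 = 23300 W/m².
Q = q·A = 23300 × 6.8 = 1.58×10^5 W.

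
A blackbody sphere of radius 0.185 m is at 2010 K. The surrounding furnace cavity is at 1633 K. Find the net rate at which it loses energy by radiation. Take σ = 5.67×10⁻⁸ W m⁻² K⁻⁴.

Q ≈ 2.25×10^5 W

A = 4πr² = 4π × (0.185)² = 0.430 m².
Q = σA(T⁴ − T_s⁴). T⁴ − T_s⁴ = (2010)⁴ − (1633)⁴ = 1.63×10^13 − 7.11×10^12 = 9.21×10^12 K⁴.
Q = 5.67×10⁻⁸ × 0.430 × 9.21×10^12 = 2.25×10^5 W.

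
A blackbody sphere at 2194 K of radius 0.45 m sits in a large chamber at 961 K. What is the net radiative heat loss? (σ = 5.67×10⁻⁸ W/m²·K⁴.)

A = 4πr² = 4π × (0.45)² = 2.54 m².
Q = σA(T⁴ − T_s⁴). T⁴ − T_s⁴ = (2194)⁴ − (961)⁴ = 2.32×10^13 − 8.53×10^11 = 2.23×10^13 K⁴.
Q = 5.67×10⁻⁸ × 2.54 × 2.23×10^13 = 3.22×10^6 W.

Q ≈ 3.22×10^6 W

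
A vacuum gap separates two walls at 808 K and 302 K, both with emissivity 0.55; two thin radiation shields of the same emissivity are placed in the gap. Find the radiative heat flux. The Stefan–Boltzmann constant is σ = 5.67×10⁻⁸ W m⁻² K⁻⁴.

Each of the 3 gaps contributes resistance (2/ε − 1) = 2/0.55 − 1 = 2.636; total = 7.909.
q = σ(T₁⁴ − T₂⁴) / 7.909 = 5.67×10⁻⁸ × 4.18×10^11 / 7.909 = 3000 W/m².

q ≈ 3000 W/m²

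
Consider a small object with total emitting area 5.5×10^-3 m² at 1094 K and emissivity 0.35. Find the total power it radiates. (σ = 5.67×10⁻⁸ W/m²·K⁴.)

Stefan–Boltzmann: P = εσAT⁴ = 0.35 × 5.67×10⁻⁸ × 5.50×10^-3 × (1094)⁴ = 0.35 × 5.67×10⁻⁸ × 5.50×10^-3 × 1.43×10^12.
P = 156 W.

P ≈ 156 W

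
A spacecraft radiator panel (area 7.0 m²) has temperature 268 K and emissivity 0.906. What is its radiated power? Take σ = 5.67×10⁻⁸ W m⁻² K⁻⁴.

Stefan–Boltzmann: P = εσAT⁴ = 0.906 × 5.67×10⁻⁸ × 7.00 × (268)⁴ = 0.906 × 5.67×10⁻⁸ × 7.00 × 5.16×10^9.
P = 1860 W.

P ≈ 1860 W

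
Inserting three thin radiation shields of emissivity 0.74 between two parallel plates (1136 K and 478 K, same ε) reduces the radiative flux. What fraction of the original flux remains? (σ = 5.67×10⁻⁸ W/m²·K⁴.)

ratio ≈ 0.250

With N identical shields there are N+1 = 4 gaps in series, each with the same radiative resistance, so the flux falls to 1/(N+1) of its unshielded value.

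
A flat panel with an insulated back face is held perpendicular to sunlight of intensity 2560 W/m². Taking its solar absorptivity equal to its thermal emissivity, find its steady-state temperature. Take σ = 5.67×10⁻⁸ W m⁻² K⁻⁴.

T ≈ 461 K

Absorbed flux αS = emitted flux εσT⁴ (one radiating face); with α = ε, T = (S/σ)^(1/4).
T = (2560 / 5.67×10⁻⁸)^(1/4) = (4.51×10^10)^(1/4).
T = 461 K.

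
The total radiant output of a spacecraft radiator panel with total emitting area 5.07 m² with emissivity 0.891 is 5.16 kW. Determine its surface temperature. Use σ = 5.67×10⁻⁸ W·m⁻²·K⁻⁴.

From P = εσAT⁴, T = (P / εσA)^(1/4) = (5160 / (0.891 × 5.67×10⁻⁸ × 5.07))^(1/4).
T = (2.01×10^10)^(1/4) = 377 K.

T ≈ 377 K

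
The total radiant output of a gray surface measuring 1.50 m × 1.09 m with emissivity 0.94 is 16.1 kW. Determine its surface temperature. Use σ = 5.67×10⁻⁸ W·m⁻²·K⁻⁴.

T ≈ 656 K

A = 1.50 × 1.09 = 1.64 m².
From P = εσAT⁴, T = (P / εσA)^(1/4) = (16100 / (0.94 × 5.67×10⁻⁸ × 1.64))^(1/4).
T = (1.85×10^11)^(1/4) = 656 K.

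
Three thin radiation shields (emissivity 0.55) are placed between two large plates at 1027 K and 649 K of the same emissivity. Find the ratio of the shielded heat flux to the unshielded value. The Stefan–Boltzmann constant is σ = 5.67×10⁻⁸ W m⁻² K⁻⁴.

ratio ≈ 0.250

With N identical shields there are N+1 = 4 gaps in series, each with the same radiative resistance, so the flux falls to 1/(N+1) of its unshielded value.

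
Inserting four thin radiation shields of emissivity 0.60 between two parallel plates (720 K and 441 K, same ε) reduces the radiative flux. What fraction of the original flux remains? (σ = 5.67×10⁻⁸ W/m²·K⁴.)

ratio ≈ 0.200

With N identical shields there are N+1 = 5 gaps in series, each with the same radiative resistance, so the flux falls to 1/(N+1) of its unshielded value.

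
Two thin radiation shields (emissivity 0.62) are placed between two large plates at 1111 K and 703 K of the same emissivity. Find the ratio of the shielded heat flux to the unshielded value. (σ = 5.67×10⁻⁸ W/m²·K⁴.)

With N identical shields there are N+1 = 3 gaps in series, each with the same radiative resistance, so the flux falls to 1/(N+1) of its unshielded value.

ratio ≈ 0.333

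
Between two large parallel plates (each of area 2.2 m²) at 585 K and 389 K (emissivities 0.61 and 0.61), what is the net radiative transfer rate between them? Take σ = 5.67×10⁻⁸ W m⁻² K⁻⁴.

For two large parallel gray plates, q = σ(T₁⁴ − T₂⁴) / (1/ε₁ + 1/ε₂ − 1).
1/ε₁ + 1/ε₂ − 1 = 1/0.61 + 1/0.61 − 1 = 2.279.
T₁⁴ − T₂⁴ = 1.17×10^11 − 2.29×10^10 = 9.42×10^10 K⁴.
q = 5.67×10⁻⁸ × 9.42×10^10 / 2.279 = 2340 W/m².
Q = q·A = 2340 × 2.2 = 5160 W.

Q ≈ 5160 W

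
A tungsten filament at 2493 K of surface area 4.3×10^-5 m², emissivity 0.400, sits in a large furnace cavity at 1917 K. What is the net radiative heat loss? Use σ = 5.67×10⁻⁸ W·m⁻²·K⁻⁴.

Q = εσA(T⁴ − T_s⁴). T⁴ − T_s⁴ = (2493)⁴ − (1917)⁴ = 3.86×10^13 − 1.35×10^13 = 2.51×10^13 K⁴.
Q = 0.400 × 5.67×10⁻⁸ × 4.30×10^-5 × 2.51×10^13 = 24.5 W.

Q ≈ 24.5 W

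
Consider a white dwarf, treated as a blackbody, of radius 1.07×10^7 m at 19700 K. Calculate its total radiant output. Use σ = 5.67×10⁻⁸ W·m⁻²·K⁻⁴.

A = 4πr² = 4π × (1.07×10^7)² = 1.44×10^15 m².
P = σAT⁴ = 5.67×10⁻⁸ × 1.44×10^15 × (19700)⁴ = 5.67×10⁻⁸ × 1.44×10^15 × 1.51×10^17.
P = 1.23×10^25 W.

P ≈ 1.23×10^25 W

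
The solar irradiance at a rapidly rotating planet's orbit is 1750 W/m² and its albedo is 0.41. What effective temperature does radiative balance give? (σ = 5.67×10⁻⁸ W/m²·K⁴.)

T ≈ 260 K

Power absorbed = (1−a)S·πR²; power emitted = 4πR²σT⁴. Equating and cancelling πR²:
T = ((1−a)S / 4σ)^(1/4) = (1030 / (4 × 5.67×10⁻⁸))^(1/4) = (4.55×10^9)^(1/4).
T = 260 K.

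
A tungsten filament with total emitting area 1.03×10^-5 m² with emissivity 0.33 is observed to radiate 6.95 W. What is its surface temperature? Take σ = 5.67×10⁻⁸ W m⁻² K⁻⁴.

From P = εσAT⁴, T = (P / εσA)^(1/4) = (6.95 / (0.33 × 5.67×10⁻⁸ × 1.03×10^-5))^(1/4).
T = (3.61×10^13)^(1/4) = 2450 K.

T ≈ 2450 K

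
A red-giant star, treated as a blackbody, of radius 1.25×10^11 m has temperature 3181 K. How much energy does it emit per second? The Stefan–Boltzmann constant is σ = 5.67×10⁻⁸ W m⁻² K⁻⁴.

P ≈ 1.14×10^30 W

A = 4πr² = 4π × (1.25×10^11)² = 1.96×10^23 m².
P = σAT⁴ = 5.67×10⁻⁸ × 1.96×10^23 × (3181)⁴ = 5.67×10⁻⁸ × 1.96×10^23 × 1.02×10^14.
P = 1.14×10^30 W.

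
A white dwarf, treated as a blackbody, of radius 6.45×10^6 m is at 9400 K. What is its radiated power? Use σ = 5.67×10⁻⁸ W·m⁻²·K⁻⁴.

A = 4πr² = 4π × (6.45×10^6)² = 5.23×10^14 m².
P = σAT⁴ = 5.67×10⁻⁸ × 5.23×10^14 × (9400)⁴ = 5.67×10⁻⁸ × 5.23×10^14 × 7.81×10^15.
P = 2.31×10^23 W.

P ≈ 2.31×10^23 W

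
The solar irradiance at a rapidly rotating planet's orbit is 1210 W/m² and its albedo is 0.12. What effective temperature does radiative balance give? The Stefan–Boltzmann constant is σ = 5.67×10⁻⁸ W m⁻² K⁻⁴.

Power absorbed = (1−a)S·πR²; power emitted = 4πR²σT⁴. Equating and cancelling πR²:
T = ((1−a)S / 4σ)^(1/4) = (1060 / (4 × 5.67×10⁻⁸))^(1/4) = (4.69×10^9)^(1/4).
T = 262 K.

T ≈ 262 K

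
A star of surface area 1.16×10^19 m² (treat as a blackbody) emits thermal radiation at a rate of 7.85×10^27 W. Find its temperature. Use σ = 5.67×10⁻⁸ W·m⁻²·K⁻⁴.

T ≈ 10500 K

From P = σAT⁴, T = (P / σA)^(1/4) = (7.85×10^27 / (5.67×10⁻⁸ × 1.16×10^19))^(1/4).
T = (1.19×10^16)^(1/4) = 10500 K.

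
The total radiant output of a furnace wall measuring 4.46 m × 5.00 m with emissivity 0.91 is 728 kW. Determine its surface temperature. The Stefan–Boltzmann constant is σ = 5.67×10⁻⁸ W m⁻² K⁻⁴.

A = 4.46 × 5.00 = 22.3 m².
From P = εσAT⁴, T = (P / εσA)^(1/4) = (7.28×10^5 / (0.91 × 5.67×10⁻⁸ × 22.3))^(1/4).
T = (6.33×10^11)^(1/4) = 892 K.

T ≈ 892 K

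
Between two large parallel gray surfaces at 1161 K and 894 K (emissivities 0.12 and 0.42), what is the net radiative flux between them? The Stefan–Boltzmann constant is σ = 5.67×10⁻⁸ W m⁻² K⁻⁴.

q ≈ 6880 W/m²

For two large parallel gray plates, q = σ(T₁⁴ − T₂⁴) / (1/ε₁ + 1/ε₂ − 1).
1/ε₁ + 1/ε₂ − 1 = 1/0.12 + 1/0.42 − 1 = 9.714.
T₁⁴ − T₂⁴ = 1.82×10^12 − 6.39×10^11 = 1.18×10^12 K⁴.
q = 5.67×10⁻⁸ × 1.18×10^12 / 9.714 = 6880 W/m².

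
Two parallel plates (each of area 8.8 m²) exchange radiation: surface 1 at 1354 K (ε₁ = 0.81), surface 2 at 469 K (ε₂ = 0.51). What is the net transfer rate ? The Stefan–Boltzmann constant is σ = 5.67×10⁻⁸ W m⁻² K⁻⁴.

Q ≈ 7.53×10^5 W

For two large parallel gray plates, q = σ(T₁⁴ − T₂⁴) / (1/ε₁ + 1/ε₂ − 1).
1/ε₁ + 1/ε₂ − 1 = 1/0.81 + 1/0.51 − 1 = 2.195.
T₁⁴ − T₂⁴ = 3.36×10^12 − 4.84×10^10 = 3.31×10^12 K⁴.
q = 5.67×10⁻⁸ × 3.31×10^12 / 2.195 = 85600 W/m².
Q = q·A = 85600 × 8.8 = 7.53×10^5 W.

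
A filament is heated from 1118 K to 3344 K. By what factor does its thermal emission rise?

P ∝ T⁴, so the ratio is (3344/1118)⁴ = (2.991)⁴ = 80.0.

ratio ≈ 80.0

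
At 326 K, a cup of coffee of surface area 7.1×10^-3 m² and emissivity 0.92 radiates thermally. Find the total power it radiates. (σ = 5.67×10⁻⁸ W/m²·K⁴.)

Stefan–Boltzmann: P = εσAT⁴ = 0.92 × 5.67×10⁻⁸ × 7.10×10^-3 × (326)⁴ = 0.92 × 5.67×10⁻⁸ × 7.10×10^-3 × 1.13×10^10.
P = 4.18 W.

P ≈ 4.18 W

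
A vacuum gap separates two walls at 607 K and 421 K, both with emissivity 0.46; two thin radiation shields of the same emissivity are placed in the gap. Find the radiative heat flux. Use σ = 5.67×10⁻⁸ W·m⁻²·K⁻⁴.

Each of the 3 gaps contributes resistance (2/ε − 1) = 2/0.46 − 1 = 3.348; total = 10.04.
q = σ(T₁⁴ − T₂⁴) / 10.04 = 5.67×10⁻⁸ × 1.04×10^11 / 10.04 = 589 W/m².

q ≈ 589 W/m²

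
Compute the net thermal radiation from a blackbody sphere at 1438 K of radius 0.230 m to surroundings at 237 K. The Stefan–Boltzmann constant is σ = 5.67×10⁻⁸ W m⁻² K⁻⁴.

Q ≈ 1.61×10^5 W

A = 4πr² = 4π × (0.230)² = 0.665 m².
Q = σA(T⁴ − T_s⁴). T⁴ − T_s⁴ = (1438)⁴ − (237)⁴ = 4.28×10^12 − 3.15×10^9 = 4.27×10^12 K⁴.
Q = 5.67×10⁻⁸ × 0.665 × 4.27×10^12 = 1.61×10^5 W.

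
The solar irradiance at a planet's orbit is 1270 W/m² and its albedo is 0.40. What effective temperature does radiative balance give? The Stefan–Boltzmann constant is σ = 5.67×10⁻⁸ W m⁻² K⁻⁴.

Power absorbed = (1−a)S·πR²; power emitted = 4πR²σT⁴. Equating and cancelling πR²:
T = ((1−a)S / 4σ)^(1/4) = (762 / (4 × 5.67×10⁻⁸))^(1/4) = (3.36×10^9)^(1/4).
T = 241 K.

T ≈ 241 K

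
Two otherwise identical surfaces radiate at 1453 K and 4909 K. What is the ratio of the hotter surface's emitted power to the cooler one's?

P ∝ T⁴, so the ratio is (4909/1453)⁴ = (3.379)⁴ = 130.

ratio ≈ 130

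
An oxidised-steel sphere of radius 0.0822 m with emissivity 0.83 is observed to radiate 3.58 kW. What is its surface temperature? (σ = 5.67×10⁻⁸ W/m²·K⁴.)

A = 4πr² = 4π × (0.0822)² = 0.0849 m².
From P = εσAT⁴, T = (P / εσA)^(1/4) = (3580 / (0.83 × 5.67×10⁻⁸ × 0.0849))^(1/4).
T = (8.96×10^11)^(1/4) = 973 K.

T ≈ 973 K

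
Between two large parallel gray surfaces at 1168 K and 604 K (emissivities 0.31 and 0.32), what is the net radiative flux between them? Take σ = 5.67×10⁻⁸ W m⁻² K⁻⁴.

q ≈ 18300 W/m²

For two large parallel gray plates, q = σ(T₁⁴ − T₂⁴) / (1/ε₁ + 1/ε₂ − 1).
1/ε₁ + 1/ε₂ − 1 = 1/0.31 + 1/0.32 − 1 = 5.351.
T₁⁴ − T₂⁴ = 1.86×10^12 − 1.33×10^11 = 1.73×10^12 K⁴.
q = 5.67×10⁻⁸ × 1.73×10^12 / 5.351 = 18300 W/m².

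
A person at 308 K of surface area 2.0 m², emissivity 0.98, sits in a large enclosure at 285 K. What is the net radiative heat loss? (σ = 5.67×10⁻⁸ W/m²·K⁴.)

Q = εσA(T⁴ − T_s⁴). T⁴ − T_s⁴ = (308)⁴ − (285)⁴ = 9.00×10^9 − 6.60×10^9 = 2.40×10^9 K⁴.
Q = 0.98 × 5.67×10⁻⁸ × 2.00 × 2.40×10^9 = 267 W.

Q ≈ 267 W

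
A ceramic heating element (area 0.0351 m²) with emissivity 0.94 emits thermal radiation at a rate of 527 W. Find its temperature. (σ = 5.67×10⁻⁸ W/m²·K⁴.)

From P = εσAT⁴, T = (P / εσA)^(1/4) = (527 / (0.94 × 5.67×10⁻⁸ × 0.0351))^(1/4).
T = (2.82×10^11)^(1/4) = 729 K.

T ≈ 729 K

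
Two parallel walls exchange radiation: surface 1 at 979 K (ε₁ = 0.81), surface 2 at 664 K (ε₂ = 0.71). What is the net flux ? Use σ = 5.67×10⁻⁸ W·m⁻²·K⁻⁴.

q ≈ 25000 W/m²

For two large parallel gray plates, q = σ(T₁⁴ − T₂⁴) / (1/ε₁ + 1/ε₂ − 1).
1/ε₁ + 1/ε₂ − 1 = 1/0.81 + 1/0.71 − 1 = 1.643.
T₁⁴ − T₂⁴ = 9.19×10^11 − 1.94×10^11 = 7.24×10^11 K⁴.
q = 5.67×10⁻⁸ × 7.24×10^11 / 1.643 = 25000 W/m².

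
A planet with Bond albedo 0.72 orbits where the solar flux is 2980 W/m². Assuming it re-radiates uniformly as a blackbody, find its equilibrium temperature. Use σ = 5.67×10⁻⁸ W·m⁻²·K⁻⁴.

T ≈ 246 K

Power absorbed = (1−a)S·πR²; power emitted = 4πR²σT⁴. Equating and cancelling πR²:
T = ((1−a)S / 4σ)^(1/4) = (834 / (4 × 5.67×10⁻⁸))^(1/4) = (3.68×10^9)^(1/4).
T = 246 K.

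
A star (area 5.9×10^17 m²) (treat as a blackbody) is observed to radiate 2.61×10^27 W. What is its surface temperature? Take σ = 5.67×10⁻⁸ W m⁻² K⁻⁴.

From P = σAT⁴, T = (P / σA)^(1/4) = (2.61×10^27 / (5.67×10⁻⁸ × 5.90×10^17))^(1/4).
T = (7.80×10^16)^(1/4) = 16700 K.

T ≈ 16700 K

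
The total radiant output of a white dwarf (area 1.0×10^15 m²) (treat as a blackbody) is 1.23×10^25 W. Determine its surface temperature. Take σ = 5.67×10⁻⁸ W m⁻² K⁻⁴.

From P = σAT⁴, T = (P / σA)^(1/4) = (1.23×10^25 / (5.67×10⁻⁸ × 1.00×10^15))^(1/4).
T = (2.17×10^17)^(1/4) = 21600 K.

T ≈ 21600 K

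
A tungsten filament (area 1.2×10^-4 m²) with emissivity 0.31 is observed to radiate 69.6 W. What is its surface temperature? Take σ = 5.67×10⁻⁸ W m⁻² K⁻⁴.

From P = εσAT⁴, T = (P / εσA)^(1/4) = (69.6 / (0.31 × 5.67×10⁻⁸ × 1.20×10^-4))^(1/4).
T = (3.30×10^13)^(1/4) = 2400 K.

T ≈ 2400 K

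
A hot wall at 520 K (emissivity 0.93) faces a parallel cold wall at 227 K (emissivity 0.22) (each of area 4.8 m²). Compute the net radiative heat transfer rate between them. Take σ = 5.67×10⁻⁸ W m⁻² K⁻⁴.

For two large parallel gray plates, q = σ(T₁⁴ − T₂⁴) / (1/ε₁ + 1/ε₂ − 1).
1/ε₁ + 1/ε₂ − 1 = 1/0.93 + 1/0.22 − 1 = 4.621.
T₁⁴ − T₂⁴ = 7.31×10^10 − 2.66×10^9 = 7.05×10^10 K⁴.
q = 5.67×10⁻⁸ × 7.05×10^10 / 4.621 = 865 W/m².
Q = q·A = 865 × 4.8 = 4150 W.

Q ≈ 4150 W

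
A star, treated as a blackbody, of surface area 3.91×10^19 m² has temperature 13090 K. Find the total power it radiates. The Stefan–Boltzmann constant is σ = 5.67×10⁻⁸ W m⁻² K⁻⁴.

P ≈ 6.51×10^28 W

P = σAT⁴ = 5.67×10⁻⁸ × 3.91×10^19 × (13090)⁴ = 5.67×10⁻⁸ × 3.91×10^19 × 2.94×10^16.
P = 6.51×10^28 W.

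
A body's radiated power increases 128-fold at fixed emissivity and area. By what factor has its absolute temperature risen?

factor ≈ 3.36

P ∝ T⁴ ⇒ T ∝ P^(1/4), so T scales by (128)^(1/4) = 3.36.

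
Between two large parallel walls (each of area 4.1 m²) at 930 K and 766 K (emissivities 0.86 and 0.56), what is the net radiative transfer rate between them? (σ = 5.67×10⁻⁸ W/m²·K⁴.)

For two large parallel gray plates, q = σ(T₁⁴ − T₂⁴) / (1/ε₁ + 1/ε₂ − 1).
1/ε₁ + 1/ε₂ − 1 = 1/0.86 + 1/0.56 − 1 = 1.949.
T₁⁴ − T₂⁴ = 7.48×10^11 − 3.44×10^11 = 4.04×10^11 K⁴.
q = 5.67×10⁻⁸ × 4.04×10^11 / 1.949 = 11700 W/m².
Q = q·A = 11700 × 4.1 = 48200 W.

Q ≈ 48200 W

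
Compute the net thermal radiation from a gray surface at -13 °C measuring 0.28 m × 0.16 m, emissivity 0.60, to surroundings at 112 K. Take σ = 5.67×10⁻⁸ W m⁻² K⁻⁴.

A = 0.28 × 0.16 = 0.0448 m².
Convert: -13 °C = 260 K.
Q = εσA(T⁴ − T_s⁴). T⁴ − T_s⁴ = (260)⁴ − (112)⁴ = 4.57×10^9 − 1.57×10^8 = 4.41×10^9 K⁴.
Q = 0.60 × 5.67×10⁻⁸ × 0.0448 × 4.41×10^9 = 6.72 W.

Q ≈ 6.72 W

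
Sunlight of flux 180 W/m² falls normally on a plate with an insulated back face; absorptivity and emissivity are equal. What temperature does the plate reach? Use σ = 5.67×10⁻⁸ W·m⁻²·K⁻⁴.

T ≈ 237 K

Absorbed flux αS = emitted flux εσT⁴ (one radiating face); with α = ε, T = (S/σ)^(1/4).
T = (180 / 5.67×10⁻⁸)^(1/4) = (3.17×10^9)^(1/4).
T = 237 K.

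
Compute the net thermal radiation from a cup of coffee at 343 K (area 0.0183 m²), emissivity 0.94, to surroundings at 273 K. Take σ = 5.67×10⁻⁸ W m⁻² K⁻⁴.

Q ≈ 8.08 W

Q = εσA(T⁴ − T_s⁴). T⁴ − T_s⁴ = (343)⁴ − (273)⁴ = 1.38×10^10 − 5.55×10^9 = 8.29×10^9 K⁴.
Q = 0.94 × 5.67×10⁻⁸ × 0.0183 × 8.29×10^9 = 8.08 W.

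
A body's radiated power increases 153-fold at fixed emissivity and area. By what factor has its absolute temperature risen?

factor ≈ 3.52

P ∝ T⁴ ⇒ T ∝ P^(1/4), so T scales by (153)^(1/4) = 3.52.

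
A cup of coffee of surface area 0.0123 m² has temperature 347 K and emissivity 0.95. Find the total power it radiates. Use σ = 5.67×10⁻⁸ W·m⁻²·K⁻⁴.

P = εσAT⁴ = 0.95 × 5.67×10⁻⁸ × 0.0123 × (347)⁴ = 0.95 × 5.67×10⁻⁸ × 0.0123 × 1.45×10^10.
P = 9.61 W.

P ≈ 9.61 W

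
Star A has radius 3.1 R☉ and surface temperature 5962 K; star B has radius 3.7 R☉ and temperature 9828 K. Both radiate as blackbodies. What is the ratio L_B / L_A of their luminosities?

L = 4πR²σT⁴ ∝ R²T⁴, so L_B/L_A = (3.7/3.1)² × (9828/5962)⁴ = 1.42 × 7.38 = 10.5.

L_B/L_A ≈ 10.5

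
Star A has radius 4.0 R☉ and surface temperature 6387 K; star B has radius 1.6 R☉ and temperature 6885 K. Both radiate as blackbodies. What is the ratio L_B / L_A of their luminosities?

L_B/L_A ≈ 0.216

L = 4πR²σT⁴ ∝ R²T⁴, so L_B/L_A = (1.6/4.0)² × (6885/6387)⁴ = 0.160 × 1.35 = 0.216.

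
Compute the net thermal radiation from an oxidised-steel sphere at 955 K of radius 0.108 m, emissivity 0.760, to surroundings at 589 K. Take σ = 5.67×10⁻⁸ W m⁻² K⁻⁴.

A = 4πr² = 4π × (0.108)² = 0.147 m².
Q = εσA(T⁴ − T_s⁴). T⁴ − T_s⁴ = (955)⁴ − (589)⁴ = 8.32×10^11 − 1.20×10^11 = 7.11×10^11 K⁴.
Q = 0.760 × 5.67×10⁻⁸ × 0.147 × 7.11×10^11 = 4490 W.

Q ≈ 4490 W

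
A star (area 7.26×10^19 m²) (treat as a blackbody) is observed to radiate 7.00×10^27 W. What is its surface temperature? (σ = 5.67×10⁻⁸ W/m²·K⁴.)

From P = σAT⁴, T = (P / σA)^(1/4) = (7.00×10^27 / (5.67×10⁻⁸ × 7.26×10^19))^(1/4).
T = (1.70×10^15)^(1/4) = 6420 K.

T ≈ 6420 K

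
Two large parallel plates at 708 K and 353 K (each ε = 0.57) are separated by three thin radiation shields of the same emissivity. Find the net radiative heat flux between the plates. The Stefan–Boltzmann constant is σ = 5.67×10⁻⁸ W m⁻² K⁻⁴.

Each of the 4 gaps contributes resistance (2/ε − 1) = 2/0.57 − 1 = 2.509; total = 10.04.
q = σ(T₁⁴ − T₂⁴) / 10.04 = 5.67×10⁻⁸ × 2.36×10^11 / 10.04 = 1330 W/m².

q ≈ 1330 W/m²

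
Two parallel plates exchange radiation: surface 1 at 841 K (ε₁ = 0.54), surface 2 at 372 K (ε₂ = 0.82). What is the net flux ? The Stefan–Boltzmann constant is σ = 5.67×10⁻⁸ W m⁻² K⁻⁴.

q ≈ 13200 W/m²

For two large parallel gray plates, q = σ(T₁⁴ − T₂⁴) / (1/ε₁ + 1/ε₂ − 1).
1/ε₁ + 1/ε₂ − 1 = 1/0.54 + 1/0.82 − 1 = 2.071.
T₁⁴ − T₂⁴ = 5.00×10^11 − 1.92×10^10 = 4.81×10^11 K⁴.
q = 5.67×10⁻⁸ × 4.81×10^11 / 2.071 = 13200 W/m².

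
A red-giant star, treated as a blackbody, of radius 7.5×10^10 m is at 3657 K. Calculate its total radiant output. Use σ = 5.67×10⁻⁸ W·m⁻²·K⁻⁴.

P ≈ 7.17×10^29 W

A = 4πr² = 4π × (7.5×10^10)² = 7.07×10^22 m².
P = σAT⁴ = 5.67×10⁻⁸ × 7.07×10^22 × (3657)⁴ = 5.67×10⁻⁸ × 7.07×10^22 × 1.79×10^14.
P = 7.17×10^29 W.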